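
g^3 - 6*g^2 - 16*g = g*(g - 8)*(g + 2)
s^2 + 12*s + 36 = (s + 6)^2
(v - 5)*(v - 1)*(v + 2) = v^3 - 4*v^2 - 7*v + 10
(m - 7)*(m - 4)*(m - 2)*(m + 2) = m^4 - 11*m^3 + 24*m^2 + 44*m - 112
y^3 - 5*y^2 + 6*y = y*(y - 3)*(y - 2)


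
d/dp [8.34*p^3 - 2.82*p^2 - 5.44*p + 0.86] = 25.02*p^2 - 5.64*p - 5.44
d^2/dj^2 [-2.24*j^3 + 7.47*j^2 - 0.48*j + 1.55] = 14.94 - 13.44*j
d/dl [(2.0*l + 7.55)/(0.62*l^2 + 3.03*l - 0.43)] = (1.24*l^2 + 6.06*l - (1.24*l + 3.03)*(2.0*l + 7.55) - 0.86)/(0.62*l^2 + 3.03*l - 0.43)^2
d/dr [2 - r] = -1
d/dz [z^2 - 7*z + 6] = 2*z - 7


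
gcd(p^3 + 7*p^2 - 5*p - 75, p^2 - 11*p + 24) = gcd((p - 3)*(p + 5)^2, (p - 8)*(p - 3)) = p - 3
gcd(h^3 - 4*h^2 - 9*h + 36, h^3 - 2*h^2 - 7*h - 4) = h - 4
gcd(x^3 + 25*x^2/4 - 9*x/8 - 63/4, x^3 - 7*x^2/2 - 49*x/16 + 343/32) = x + 7/4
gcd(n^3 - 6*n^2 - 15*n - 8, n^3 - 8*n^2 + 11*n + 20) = n + 1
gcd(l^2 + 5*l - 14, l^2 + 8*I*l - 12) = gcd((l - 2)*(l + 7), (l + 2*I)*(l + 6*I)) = 1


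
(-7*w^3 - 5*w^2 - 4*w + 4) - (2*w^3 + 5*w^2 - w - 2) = -9*w^3 - 10*w^2 - 3*w + 6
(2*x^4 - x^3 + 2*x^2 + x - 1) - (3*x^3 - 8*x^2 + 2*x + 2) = 2*x^4 - 4*x^3 + 10*x^2 - x - 3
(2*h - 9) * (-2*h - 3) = -4*h^2 + 12*h + 27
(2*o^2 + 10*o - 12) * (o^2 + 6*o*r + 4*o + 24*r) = 2*o^4 + 12*o^3*r + 18*o^3 + 108*o^2*r + 28*o^2 + 168*o*r - 48*o - 288*r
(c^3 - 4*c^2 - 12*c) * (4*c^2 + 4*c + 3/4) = 4*c^5 - 12*c^4 - 253*c^3/4 - 51*c^2 - 9*c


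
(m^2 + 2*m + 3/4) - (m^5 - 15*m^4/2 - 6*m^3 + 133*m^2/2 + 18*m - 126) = -m^5 + 15*m^4/2 + 6*m^3 - 131*m^2/2 - 16*m + 507/4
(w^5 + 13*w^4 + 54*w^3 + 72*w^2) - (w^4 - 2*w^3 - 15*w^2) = w^5 + 12*w^4 + 56*w^3 + 87*w^2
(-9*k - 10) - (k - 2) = -10*k - 8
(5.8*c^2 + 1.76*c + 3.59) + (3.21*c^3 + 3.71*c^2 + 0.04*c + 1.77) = 3.21*c^3 + 9.51*c^2 + 1.8*c + 5.36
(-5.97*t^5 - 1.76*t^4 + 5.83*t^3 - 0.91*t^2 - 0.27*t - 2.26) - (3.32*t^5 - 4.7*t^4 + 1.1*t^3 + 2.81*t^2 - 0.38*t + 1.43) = -9.29*t^5 + 2.94*t^4 + 4.73*t^3 - 3.72*t^2 + 0.11*t - 3.69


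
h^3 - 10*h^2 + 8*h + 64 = (h - 8)*(h - 4)*(h + 2)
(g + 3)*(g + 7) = g^2 + 10*g + 21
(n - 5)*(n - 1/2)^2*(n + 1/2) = n^4 - 11*n^3/2 + 9*n^2/4 + 11*n/8 - 5/8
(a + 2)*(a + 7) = a^2 + 9*a + 14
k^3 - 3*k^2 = k^2*(k - 3)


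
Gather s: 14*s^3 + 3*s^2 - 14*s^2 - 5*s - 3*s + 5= 14*s^3 - 11*s^2 - 8*s + 5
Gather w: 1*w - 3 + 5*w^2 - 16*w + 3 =5*w^2 - 15*w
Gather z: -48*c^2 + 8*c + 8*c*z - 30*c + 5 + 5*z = -48*c^2 - 22*c + z*(8*c + 5) + 5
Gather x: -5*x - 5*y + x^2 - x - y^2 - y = x^2 - 6*x - y^2 - 6*y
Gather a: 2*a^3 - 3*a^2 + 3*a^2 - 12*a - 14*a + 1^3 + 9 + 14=2*a^3 - 26*a + 24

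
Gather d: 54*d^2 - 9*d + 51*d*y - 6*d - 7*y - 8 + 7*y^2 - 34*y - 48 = 54*d^2 + d*(51*y - 15) + 7*y^2 - 41*y - 56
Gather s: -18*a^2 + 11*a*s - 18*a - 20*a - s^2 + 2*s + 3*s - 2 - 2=-18*a^2 - 38*a - s^2 + s*(11*a + 5) - 4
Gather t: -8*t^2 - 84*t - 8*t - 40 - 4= -8*t^2 - 92*t - 44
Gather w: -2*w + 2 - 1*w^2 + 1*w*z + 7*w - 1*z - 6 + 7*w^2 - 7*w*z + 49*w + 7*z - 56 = 6*w^2 + w*(54 - 6*z) + 6*z - 60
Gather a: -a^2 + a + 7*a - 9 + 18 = -a^2 + 8*a + 9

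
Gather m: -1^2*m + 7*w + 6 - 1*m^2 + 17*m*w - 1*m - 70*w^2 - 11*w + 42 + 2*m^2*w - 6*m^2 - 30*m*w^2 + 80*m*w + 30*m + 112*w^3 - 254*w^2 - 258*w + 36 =m^2*(2*w - 7) + m*(-30*w^2 + 97*w + 28) + 112*w^3 - 324*w^2 - 262*w + 84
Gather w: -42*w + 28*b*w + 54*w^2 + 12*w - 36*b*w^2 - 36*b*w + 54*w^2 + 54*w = w^2*(108 - 36*b) + w*(24 - 8*b)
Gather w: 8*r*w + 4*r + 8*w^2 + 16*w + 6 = 4*r + 8*w^2 + w*(8*r + 16) + 6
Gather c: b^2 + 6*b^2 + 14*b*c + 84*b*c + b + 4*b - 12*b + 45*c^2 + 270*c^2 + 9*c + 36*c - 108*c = 7*b^2 - 7*b + 315*c^2 + c*(98*b - 63)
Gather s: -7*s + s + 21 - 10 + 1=12 - 6*s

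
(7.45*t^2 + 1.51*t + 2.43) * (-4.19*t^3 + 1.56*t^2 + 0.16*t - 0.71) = -31.2155*t^5 + 5.2951*t^4 - 6.6341*t^3 - 1.2571*t^2 - 0.6833*t - 1.7253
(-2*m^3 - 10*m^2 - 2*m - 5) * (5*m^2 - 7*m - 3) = -10*m^5 - 36*m^4 + 66*m^3 + 19*m^2 + 41*m + 15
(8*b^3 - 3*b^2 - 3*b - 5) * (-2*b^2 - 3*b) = -16*b^5 - 18*b^4 + 15*b^3 + 19*b^2 + 15*b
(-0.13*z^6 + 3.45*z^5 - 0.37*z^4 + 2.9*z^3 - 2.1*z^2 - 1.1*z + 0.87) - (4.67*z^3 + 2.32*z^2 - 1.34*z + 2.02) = -0.13*z^6 + 3.45*z^5 - 0.37*z^4 - 1.77*z^3 - 4.42*z^2 + 0.24*z - 1.15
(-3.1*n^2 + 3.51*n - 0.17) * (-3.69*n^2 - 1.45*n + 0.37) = 11.439*n^4 - 8.4569*n^3 - 5.6092*n^2 + 1.5452*n - 0.0629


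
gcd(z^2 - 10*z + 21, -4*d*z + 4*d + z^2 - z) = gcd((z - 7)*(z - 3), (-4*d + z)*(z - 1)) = 1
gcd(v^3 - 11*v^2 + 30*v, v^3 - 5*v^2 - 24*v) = v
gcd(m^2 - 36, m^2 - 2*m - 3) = 1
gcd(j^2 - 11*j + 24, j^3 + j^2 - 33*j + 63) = j - 3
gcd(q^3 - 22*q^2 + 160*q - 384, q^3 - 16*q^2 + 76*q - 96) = q^2 - 14*q + 48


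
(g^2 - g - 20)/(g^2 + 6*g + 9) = (g^2 - g - 20)/(g^2 + 6*g + 9)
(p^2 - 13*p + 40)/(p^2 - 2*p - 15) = (p - 8)/(p + 3)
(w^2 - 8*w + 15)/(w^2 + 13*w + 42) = (w^2 - 8*w + 15)/(w^2 + 13*w + 42)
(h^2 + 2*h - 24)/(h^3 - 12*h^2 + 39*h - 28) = (h + 6)/(h^2 - 8*h + 7)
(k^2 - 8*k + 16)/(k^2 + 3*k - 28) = (k - 4)/(k + 7)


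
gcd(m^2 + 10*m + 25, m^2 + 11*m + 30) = m + 5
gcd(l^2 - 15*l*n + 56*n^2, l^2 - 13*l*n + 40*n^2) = l - 8*n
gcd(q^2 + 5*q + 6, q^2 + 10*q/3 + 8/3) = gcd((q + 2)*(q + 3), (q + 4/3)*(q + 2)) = q + 2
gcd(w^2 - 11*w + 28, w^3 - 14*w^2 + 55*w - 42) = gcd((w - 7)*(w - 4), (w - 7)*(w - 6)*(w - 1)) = w - 7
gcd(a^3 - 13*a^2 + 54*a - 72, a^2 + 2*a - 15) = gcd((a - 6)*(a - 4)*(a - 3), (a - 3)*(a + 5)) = a - 3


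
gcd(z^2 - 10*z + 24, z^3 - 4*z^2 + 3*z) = 1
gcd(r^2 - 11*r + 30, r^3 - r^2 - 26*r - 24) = r - 6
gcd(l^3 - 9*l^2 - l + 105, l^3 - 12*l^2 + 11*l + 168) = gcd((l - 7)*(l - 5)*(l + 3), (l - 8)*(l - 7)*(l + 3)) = l^2 - 4*l - 21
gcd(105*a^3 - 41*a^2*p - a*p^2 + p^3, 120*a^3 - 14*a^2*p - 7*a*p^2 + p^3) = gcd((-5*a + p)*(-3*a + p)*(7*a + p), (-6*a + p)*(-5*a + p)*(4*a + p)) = -5*a + p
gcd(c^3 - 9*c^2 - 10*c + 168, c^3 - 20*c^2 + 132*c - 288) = c - 6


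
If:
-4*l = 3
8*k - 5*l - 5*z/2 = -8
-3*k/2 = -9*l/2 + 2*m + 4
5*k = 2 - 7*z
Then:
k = -309/274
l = -3/4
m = -6229/2192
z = 299/274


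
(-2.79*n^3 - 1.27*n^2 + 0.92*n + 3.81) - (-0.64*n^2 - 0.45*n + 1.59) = -2.79*n^3 - 0.63*n^2 + 1.37*n + 2.22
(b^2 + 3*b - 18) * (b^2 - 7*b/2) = b^4 - b^3/2 - 57*b^2/2 + 63*b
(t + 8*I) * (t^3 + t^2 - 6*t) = t^4 + t^3 + 8*I*t^3 - 6*t^2 + 8*I*t^2 - 48*I*t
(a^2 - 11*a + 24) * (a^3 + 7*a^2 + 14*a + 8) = a^5 - 4*a^4 - 39*a^3 + 22*a^2 + 248*a + 192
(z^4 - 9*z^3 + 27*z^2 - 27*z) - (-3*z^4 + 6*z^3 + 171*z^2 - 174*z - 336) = 4*z^4 - 15*z^3 - 144*z^2 + 147*z + 336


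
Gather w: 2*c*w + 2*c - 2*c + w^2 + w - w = 2*c*w + w^2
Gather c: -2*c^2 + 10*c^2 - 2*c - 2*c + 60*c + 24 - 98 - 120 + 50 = 8*c^2 + 56*c - 144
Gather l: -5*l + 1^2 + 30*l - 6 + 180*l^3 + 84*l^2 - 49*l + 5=180*l^3 + 84*l^2 - 24*l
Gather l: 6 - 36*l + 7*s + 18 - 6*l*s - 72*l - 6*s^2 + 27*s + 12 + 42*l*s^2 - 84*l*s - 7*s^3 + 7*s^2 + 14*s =l*(42*s^2 - 90*s - 108) - 7*s^3 + s^2 + 48*s + 36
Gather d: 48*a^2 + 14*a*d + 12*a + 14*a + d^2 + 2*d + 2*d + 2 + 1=48*a^2 + 26*a + d^2 + d*(14*a + 4) + 3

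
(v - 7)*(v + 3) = v^2 - 4*v - 21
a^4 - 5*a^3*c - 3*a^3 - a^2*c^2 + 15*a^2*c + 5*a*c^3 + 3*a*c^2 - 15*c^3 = (a - 3)*(a - 5*c)*(a - c)*(a + c)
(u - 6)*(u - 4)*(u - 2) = u^3 - 12*u^2 + 44*u - 48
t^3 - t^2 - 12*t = t*(t - 4)*(t + 3)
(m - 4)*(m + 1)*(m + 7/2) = m^3 + m^2/2 - 29*m/2 - 14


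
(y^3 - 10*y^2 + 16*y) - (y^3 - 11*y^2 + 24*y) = y^2 - 8*y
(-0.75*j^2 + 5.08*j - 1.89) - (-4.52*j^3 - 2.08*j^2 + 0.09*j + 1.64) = 4.52*j^3 + 1.33*j^2 + 4.99*j - 3.53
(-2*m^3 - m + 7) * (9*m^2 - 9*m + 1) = -18*m^5 + 18*m^4 - 11*m^3 + 72*m^2 - 64*m + 7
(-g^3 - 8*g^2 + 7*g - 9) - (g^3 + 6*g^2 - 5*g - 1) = -2*g^3 - 14*g^2 + 12*g - 8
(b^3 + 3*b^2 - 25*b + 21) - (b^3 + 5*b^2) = -2*b^2 - 25*b + 21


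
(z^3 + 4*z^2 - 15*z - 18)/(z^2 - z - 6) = (z^2 + 7*z + 6)/(z + 2)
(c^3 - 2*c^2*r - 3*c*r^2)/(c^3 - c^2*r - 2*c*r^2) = (-c + 3*r)/(-c + 2*r)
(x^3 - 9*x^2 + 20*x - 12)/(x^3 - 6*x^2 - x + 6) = (x - 2)/(x + 1)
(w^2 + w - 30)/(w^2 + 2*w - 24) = (w - 5)/(w - 4)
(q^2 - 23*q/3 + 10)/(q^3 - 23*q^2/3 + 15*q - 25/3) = (q - 6)/(q^2 - 6*q + 5)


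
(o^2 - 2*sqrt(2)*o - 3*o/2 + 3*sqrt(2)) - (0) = o^2 - 2*sqrt(2)*o - 3*o/2 + 3*sqrt(2)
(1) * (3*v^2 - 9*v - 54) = 3*v^2 - 9*v - 54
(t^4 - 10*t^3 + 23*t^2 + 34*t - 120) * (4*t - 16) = 4*t^5 - 56*t^4 + 252*t^3 - 232*t^2 - 1024*t + 1920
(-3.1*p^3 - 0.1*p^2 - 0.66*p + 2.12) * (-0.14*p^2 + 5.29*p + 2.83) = 0.434*p^5 - 16.385*p^4 - 9.2096*p^3 - 4.0712*p^2 + 9.347*p + 5.9996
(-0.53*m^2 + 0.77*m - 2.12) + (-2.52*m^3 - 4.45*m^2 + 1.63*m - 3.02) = -2.52*m^3 - 4.98*m^2 + 2.4*m - 5.14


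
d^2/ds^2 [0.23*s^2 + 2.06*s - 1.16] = 0.460000000000000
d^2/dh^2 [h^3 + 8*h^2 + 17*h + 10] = 6*h + 16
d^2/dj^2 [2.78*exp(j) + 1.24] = 2.78*exp(j)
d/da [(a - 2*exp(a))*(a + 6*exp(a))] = 4*a*exp(a) + 2*a - 24*exp(2*a) + 4*exp(a)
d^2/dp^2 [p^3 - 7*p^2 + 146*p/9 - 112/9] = 6*p - 14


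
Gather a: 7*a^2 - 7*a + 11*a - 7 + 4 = 7*a^2 + 4*a - 3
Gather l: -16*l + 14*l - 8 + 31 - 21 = 2 - 2*l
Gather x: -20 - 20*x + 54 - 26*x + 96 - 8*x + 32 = 162 - 54*x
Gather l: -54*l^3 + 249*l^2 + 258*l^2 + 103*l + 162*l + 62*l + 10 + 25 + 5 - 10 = -54*l^3 + 507*l^2 + 327*l + 30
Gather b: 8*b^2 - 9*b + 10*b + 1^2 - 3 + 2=8*b^2 + b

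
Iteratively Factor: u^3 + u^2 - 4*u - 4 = (u - 2)*(u^2 + 3*u + 2) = (u - 2)*(u + 1)*(u + 2)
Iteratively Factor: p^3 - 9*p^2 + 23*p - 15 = (p - 3)*(p^2 - 6*p + 5) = (p - 3)*(p - 1)*(p - 5)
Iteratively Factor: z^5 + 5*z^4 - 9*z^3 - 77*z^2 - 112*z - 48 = (z + 1)*(z^4 + 4*z^3 - 13*z^2 - 64*z - 48) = (z + 1)*(z + 4)*(z^3 - 13*z - 12) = (z + 1)^2*(z + 4)*(z^2 - z - 12) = (z - 4)*(z + 1)^2*(z + 4)*(z + 3)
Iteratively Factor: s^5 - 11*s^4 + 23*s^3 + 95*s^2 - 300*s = (s - 5)*(s^4 - 6*s^3 - 7*s^2 + 60*s) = (s - 5)^2*(s^3 - s^2 - 12*s) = (s - 5)^2*(s + 3)*(s^2 - 4*s) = s*(s - 5)^2*(s + 3)*(s - 4)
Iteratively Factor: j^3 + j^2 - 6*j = (j + 3)*(j^2 - 2*j) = j*(j + 3)*(j - 2)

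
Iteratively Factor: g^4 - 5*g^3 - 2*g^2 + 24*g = (g - 3)*(g^3 - 2*g^2 - 8*g) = (g - 3)*(g + 2)*(g^2 - 4*g) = (g - 4)*(g - 3)*(g + 2)*(g)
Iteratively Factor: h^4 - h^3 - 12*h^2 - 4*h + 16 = (h + 2)*(h^3 - 3*h^2 - 6*h + 8) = (h - 1)*(h + 2)*(h^2 - 2*h - 8) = (h - 4)*(h - 1)*(h + 2)*(h + 2)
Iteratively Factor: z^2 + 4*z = (z)*(z + 4)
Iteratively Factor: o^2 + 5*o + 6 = (o + 3)*(o + 2)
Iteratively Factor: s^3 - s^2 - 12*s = (s - 4)*(s^2 + 3*s) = (s - 4)*(s + 3)*(s)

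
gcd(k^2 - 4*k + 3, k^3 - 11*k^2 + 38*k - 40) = 1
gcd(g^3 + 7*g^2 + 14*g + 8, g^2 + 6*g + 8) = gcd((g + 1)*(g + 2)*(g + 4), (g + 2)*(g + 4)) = g^2 + 6*g + 8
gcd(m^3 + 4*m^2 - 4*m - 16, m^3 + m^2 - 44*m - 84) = m + 2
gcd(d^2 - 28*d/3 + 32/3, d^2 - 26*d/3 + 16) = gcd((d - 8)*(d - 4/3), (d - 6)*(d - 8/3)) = 1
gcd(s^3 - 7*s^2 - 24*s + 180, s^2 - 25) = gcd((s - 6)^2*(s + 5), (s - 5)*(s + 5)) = s + 5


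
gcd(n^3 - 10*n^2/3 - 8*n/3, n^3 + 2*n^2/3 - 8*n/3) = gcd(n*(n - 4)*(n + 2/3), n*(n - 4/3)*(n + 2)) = n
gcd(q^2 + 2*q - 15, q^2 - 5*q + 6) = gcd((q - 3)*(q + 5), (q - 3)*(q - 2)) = q - 3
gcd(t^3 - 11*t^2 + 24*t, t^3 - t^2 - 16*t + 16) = 1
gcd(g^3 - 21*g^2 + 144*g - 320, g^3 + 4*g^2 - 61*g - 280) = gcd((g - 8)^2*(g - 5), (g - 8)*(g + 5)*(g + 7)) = g - 8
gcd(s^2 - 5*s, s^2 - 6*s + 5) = s - 5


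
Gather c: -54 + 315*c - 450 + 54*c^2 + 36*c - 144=54*c^2 + 351*c - 648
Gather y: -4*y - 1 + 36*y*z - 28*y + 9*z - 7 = y*(36*z - 32) + 9*z - 8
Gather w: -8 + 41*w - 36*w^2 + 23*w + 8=-36*w^2 + 64*w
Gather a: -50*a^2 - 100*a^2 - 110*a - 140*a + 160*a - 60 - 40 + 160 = -150*a^2 - 90*a + 60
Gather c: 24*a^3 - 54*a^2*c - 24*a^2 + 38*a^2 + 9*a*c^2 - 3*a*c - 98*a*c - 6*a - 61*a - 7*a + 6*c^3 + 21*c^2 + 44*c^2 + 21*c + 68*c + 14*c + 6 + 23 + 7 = 24*a^3 + 14*a^2 - 74*a + 6*c^3 + c^2*(9*a + 65) + c*(-54*a^2 - 101*a + 103) + 36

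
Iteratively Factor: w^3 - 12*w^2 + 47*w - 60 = (w - 3)*(w^2 - 9*w + 20) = (w - 5)*(w - 3)*(w - 4)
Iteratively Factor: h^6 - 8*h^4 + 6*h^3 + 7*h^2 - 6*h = (h)*(h^5 - 8*h^3 + 6*h^2 + 7*h - 6) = h*(h + 1)*(h^4 - h^3 - 7*h^2 + 13*h - 6) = h*(h - 1)*(h + 1)*(h^3 - 7*h + 6) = h*(h - 1)*(h + 1)*(h + 3)*(h^2 - 3*h + 2) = h*(h - 1)^2*(h + 1)*(h + 3)*(h - 2)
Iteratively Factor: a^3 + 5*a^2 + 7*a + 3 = (a + 1)*(a^2 + 4*a + 3) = (a + 1)^2*(a + 3)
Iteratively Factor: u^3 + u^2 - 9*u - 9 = (u + 1)*(u^2 - 9) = (u - 3)*(u + 1)*(u + 3)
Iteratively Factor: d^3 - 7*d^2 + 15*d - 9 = (d - 1)*(d^2 - 6*d + 9) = (d - 3)*(d - 1)*(d - 3)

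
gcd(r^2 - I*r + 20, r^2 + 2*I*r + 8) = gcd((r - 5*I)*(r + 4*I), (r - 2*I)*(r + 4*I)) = r + 4*I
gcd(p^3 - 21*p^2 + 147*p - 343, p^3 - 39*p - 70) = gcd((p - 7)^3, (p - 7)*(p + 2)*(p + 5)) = p - 7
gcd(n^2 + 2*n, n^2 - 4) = n + 2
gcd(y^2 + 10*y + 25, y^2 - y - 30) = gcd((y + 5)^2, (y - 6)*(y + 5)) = y + 5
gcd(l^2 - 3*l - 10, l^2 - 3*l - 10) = l^2 - 3*l - 10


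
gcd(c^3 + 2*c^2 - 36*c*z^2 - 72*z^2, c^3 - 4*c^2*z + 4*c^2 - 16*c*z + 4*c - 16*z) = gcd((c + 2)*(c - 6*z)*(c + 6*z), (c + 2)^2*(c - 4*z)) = c + 2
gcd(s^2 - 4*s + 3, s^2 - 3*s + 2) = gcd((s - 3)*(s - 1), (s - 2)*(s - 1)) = s - 1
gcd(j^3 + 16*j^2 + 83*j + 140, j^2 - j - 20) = j + 4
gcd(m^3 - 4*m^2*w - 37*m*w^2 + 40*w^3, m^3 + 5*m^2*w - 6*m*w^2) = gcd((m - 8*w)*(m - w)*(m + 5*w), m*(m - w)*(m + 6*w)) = -m + w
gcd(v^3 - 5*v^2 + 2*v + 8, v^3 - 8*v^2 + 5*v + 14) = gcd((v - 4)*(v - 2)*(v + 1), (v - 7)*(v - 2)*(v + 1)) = v^2 - v - 2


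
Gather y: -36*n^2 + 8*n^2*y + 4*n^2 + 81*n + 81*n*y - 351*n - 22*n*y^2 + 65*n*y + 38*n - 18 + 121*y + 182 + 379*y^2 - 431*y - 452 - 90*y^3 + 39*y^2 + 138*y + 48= -32*n^2 - 232*n - 90*y^3 + y^2*(418 - 22*n) + y*(8*n^2 + 146*n - 172) - 240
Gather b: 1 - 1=0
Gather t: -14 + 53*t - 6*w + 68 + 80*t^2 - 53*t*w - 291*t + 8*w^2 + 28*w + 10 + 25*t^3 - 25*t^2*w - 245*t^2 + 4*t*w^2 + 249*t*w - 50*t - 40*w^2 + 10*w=25*t^3 + t^2*(-25*w - 165) + t*(4*w^2 + 196*w - 288) - 32*w^2 + 32*w + 64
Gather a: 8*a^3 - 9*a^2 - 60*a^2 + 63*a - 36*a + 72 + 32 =8*a^3 - 69*a^2 + 27*a + 104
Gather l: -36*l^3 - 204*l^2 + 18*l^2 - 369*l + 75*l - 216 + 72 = -36*l^3 - 186*l^2 - 294*l - 144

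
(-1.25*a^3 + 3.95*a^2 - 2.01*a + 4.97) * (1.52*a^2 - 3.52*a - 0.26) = -1.9*a^5 + 10.404*a^4 - 16.6342*a^3 + 13.6026*a^2 - 16.9718*a - 1.2922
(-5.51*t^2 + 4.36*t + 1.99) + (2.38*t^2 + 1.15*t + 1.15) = -3.13*t^2 + 5.51*t + 3.14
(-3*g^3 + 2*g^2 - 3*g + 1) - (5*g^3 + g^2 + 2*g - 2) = -8*g^3 + g^2 - 5*g + 3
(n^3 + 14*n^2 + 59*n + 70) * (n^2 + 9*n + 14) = n^5 + 23*n^4 + 199*n^3 + 797*n^2 + 1456*n + 980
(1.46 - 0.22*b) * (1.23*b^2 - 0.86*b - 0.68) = -0.2706*b^3 + 1.985*b^2 - 1.106*b - 0.9928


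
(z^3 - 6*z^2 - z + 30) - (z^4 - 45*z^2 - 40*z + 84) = -z^4 + z^3 + 39*z^2 + 39*z - 54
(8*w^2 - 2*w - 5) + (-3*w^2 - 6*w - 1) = 5*w^2 - 8*w - 6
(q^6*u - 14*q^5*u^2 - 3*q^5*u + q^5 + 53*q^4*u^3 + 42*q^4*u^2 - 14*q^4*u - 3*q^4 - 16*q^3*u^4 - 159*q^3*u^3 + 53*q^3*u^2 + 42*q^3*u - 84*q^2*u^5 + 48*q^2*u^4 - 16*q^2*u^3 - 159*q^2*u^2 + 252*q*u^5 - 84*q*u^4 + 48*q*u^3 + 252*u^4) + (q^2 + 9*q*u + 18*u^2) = q^6*u - 14*q^5*u^2 - 3*q^5*u + q^5 + 53*q^4*u^3 + 42*q^4*u^2 - 14*q^4*u - 3*q^4 - 16*q^3*u^4 - 159*q^3*u^3 + 53*q^3*u^2 + 42*q^3*u - 84*q^2*u^5 + 48*q^2*u^4 - 16*q^2*u^3 - 159*q^2*u^2 + q^2 + 252*q*u^5 - 84*q*u^4 + 48*q*u^3 + 9*q*u + 252*u^4 + 18*u^2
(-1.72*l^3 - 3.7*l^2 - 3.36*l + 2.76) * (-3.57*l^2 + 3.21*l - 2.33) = 6.1404*l^5 + 7.6878*l^4 + 4.1258*l^3 - 12.0178*l^2 + 16.6884*l - 6.4308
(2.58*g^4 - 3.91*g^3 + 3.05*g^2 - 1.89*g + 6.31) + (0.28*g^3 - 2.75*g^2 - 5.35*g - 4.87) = 2.58*g^4 - 3.63*g^3 + 0.3*g^2 - 7.24*g + 1.44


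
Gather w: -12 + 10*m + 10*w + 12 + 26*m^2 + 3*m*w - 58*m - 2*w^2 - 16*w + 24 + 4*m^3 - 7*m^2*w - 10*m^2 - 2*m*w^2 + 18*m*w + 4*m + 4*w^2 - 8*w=4*m^3 + 16*m^2 - 44*m + w^2*(2 - 2*m) + w*(-7*m^2 + 21*m - 14) + 24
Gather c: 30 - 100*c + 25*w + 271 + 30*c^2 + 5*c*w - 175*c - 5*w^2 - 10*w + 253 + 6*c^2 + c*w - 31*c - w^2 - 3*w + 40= 36*c^2 + c*(6*w - 306) - 6*w^2 + 12*w + 594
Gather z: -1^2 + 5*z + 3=5*z + 2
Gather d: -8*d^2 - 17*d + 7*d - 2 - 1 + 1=-8*d^2 - 10*d - 2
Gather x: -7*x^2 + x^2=-6*x^2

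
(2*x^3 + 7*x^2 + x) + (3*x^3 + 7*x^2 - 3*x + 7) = 5*x^3 + 14*x^2 - 2*x + 7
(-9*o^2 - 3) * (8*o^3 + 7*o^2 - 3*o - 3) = -72*o^5 - 63*o^4 + 3*o^3 + 6*o^2 + 9*o + 9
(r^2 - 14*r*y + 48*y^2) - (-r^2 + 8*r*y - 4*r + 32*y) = 2*r^2 - 22*r*y + 4*r + 48*y^2 - 32*y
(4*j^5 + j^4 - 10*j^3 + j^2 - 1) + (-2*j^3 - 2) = 4*j^5 + j^4 - 12*j^3 + j^2 - 3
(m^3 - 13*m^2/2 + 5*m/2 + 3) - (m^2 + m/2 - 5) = m^3 - 15*m^2/2 + 2*m + 8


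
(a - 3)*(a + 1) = a^2 - 2*a - 3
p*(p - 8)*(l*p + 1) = l*p^3 - 8*l*p^2 + p^2 - 8*p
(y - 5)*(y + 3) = y^2 - 2*y - 15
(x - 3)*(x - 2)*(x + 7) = x^3 + 2*x^2 - 29*x + 42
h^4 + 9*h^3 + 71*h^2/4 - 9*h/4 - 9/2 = (h - 1/2)*(h + 1/2)*(h + 3)*(h + 6)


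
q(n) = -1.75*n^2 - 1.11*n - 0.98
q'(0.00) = -1.11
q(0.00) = -0.98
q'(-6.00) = 19.89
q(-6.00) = -57.32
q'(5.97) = -22.00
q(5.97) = -69.98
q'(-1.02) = 2.46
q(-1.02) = -1.67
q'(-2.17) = 6.48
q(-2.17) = -6.81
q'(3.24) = -12.45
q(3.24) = -22.95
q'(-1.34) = 3.58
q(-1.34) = -2.63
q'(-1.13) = 2.84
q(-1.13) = -1.96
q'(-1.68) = 4.77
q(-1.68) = -4.05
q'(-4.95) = 16.22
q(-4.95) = -38.36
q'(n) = -3.5*n - 1.11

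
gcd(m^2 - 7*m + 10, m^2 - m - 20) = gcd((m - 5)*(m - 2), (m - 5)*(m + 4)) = m - 5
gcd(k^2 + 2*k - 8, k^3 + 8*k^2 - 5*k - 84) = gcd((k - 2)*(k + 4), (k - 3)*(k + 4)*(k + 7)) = k + 4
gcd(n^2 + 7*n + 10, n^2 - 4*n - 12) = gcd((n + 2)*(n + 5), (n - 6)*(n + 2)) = n + 2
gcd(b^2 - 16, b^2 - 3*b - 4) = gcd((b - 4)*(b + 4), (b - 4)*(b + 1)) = b - 4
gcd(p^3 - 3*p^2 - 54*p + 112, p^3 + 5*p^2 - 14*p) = p^2 + 5*p - 14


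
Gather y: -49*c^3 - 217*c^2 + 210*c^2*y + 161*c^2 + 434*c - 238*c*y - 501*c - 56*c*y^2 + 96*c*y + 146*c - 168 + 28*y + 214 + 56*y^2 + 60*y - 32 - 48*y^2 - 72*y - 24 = -49*c^3 - 56*c^2 + 79*c + y^2*(8 - 56*c) + y*(210*c^2 - 142*c + 16) - 10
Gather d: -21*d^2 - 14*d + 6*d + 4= -21*d^2 - 8*d + 4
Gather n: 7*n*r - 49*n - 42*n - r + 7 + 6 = n*(7*r - 91) - r + 13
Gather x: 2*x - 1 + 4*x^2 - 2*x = 4*x^2 - 1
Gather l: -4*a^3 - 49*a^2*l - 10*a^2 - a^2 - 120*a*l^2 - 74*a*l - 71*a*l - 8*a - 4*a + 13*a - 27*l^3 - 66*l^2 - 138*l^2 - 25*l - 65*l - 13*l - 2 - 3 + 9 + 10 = -4*a^3 - 11*a^2 + a - 27*l^3 + l^2*(-120*a - 204) + l*(-49*a^2 - 145*a - 103) + 14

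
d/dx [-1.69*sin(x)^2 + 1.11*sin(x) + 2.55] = (1.11 - 3.38*sin(x))*cos(x)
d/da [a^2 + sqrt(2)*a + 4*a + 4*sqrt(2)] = 2*a + sqrt(2) + 4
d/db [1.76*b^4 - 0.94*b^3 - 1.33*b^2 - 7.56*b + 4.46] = 7.04*b^3 - 2.82*b^2 - 2.66*b - 7.56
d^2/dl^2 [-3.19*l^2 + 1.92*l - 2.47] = -6.38000000000000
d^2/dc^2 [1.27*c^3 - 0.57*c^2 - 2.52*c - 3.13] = 7.62*c - 1.14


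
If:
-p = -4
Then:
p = 4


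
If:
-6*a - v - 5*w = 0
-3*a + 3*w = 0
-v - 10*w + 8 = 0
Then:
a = -8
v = 88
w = -8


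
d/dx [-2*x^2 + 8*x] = 8 - 4*x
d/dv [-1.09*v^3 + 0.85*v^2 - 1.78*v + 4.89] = -3.27*v^2 + 1.7*v - 1.78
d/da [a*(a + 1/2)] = 2*a + 1/2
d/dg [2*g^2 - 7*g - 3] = 4*g - 7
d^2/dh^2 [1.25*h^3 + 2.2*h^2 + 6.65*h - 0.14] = 7.5*h + 4.4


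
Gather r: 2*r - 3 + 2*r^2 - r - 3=2*r^2 + r - 6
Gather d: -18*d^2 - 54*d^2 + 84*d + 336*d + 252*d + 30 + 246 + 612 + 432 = -72*d^2 + 672*d + 1320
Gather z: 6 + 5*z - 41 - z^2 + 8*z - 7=-z^2 + 13*z - 42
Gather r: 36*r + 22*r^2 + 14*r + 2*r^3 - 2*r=2*r^3 + 22*r^2 + 48*r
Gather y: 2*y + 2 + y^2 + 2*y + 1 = y^2 + 4*y + 3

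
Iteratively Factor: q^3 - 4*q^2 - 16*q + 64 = (q - 4)*(q^2 - 16) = (q - 4)*(q + 4)*(q - 4)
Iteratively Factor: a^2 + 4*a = (a + 4)*(a)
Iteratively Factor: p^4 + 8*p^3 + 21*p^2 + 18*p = (p + 3)*(p^3 + 5*p^2 + 6*p) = p*(p + 3)*(p^2 + 5*p + 6) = p*(p + 3)^2*(p + 2)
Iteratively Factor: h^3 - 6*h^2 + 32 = (h - 4)*(h^2 - 2*h - 8) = (h - 4)^2*(h + 2)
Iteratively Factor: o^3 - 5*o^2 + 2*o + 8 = (o - 2)*(o^2 - 3*o - 4) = (o - 2)*(o + 1)*(o - 4)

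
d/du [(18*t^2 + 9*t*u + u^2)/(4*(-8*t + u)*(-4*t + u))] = 7*t*(72*t^2 + 4*t*u - 3*u^2)/(4*(1024*t^4 - 768*t^3*u + 208*t^2*u^2 - 24*t*u^3 + u^4))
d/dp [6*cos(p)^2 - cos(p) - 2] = (1 - 12*cos(p))*sin(p)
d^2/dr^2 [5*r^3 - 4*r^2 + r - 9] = 30*r - 8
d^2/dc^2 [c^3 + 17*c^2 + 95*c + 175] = 6*c + 34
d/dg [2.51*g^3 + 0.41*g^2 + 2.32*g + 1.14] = 7.53*g^2 + 0.82*g + 2.32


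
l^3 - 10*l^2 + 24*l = l*(l - 6)*(l - 4)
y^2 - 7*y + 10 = (y - 5)*(y - 2)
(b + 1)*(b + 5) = b^2 + 6*b + 5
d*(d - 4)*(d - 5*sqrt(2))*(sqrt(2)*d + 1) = sqrt(2)*d^4 - 9*d^3 - 4*sqrt(2)*d^3 - 5*sqrt(2)*d^2 + 36*d^2 + 20*sqrt(2)*d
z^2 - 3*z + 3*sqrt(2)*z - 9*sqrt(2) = (z - 3)*(z + 3*sqrt(2))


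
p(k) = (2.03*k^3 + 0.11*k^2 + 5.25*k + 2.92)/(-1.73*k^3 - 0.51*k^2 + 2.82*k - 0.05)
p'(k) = (5.19*k^2 + 1.02*k - 2.82)*(2.03*k^3 + 0.11*k^2 + 5.25*k + 2.92)/(-1.73*k^3 - 0.51*k^2 + 2.82*k - 0.05)^2 + (6.09*k^2 + 0.22*k + 5.25)/(-1.73*k^3 - 0.51*k^2 + 2.82*k - 0.05)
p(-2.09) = -3.42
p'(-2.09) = -3.84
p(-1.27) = 8.49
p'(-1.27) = -55.94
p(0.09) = 17.11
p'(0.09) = -204.84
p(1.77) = -3.81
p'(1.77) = 5.34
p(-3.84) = -1.64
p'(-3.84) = -0.26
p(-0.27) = -1.81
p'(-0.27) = -12.94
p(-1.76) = -6.01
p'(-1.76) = -15.89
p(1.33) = -11.70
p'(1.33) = 58.15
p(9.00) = -1.20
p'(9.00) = 0.01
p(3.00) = -1.74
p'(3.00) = 0.48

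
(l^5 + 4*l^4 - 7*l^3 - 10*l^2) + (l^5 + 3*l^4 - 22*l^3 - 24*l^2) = 2*l^5 + 7*l^4 - 29*l^3 - 34*l^2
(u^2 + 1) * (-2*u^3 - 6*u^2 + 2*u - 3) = -2*u^5 - 6*u^4 - 9*u^2 + 2*u - 3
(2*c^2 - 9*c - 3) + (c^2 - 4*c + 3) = 3*c^2 - 13*c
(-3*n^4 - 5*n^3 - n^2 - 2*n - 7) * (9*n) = -27*n^5 - 45*n^4 - 9*n^3 - 18*n^2 - 63*n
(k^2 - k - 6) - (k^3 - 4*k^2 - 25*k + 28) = -k^3 + 5*k^2 + 24*k - 34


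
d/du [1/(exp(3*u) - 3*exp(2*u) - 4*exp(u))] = (-3*exp(2*u) + 6*exp(u) + 4)*exp(-u)/(-exp(2*u) + 3*exp(u) + 4)^2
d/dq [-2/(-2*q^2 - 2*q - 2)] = (-2*q - 1)/(q^2 + q + 1)^2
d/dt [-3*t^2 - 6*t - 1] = -6*t - 6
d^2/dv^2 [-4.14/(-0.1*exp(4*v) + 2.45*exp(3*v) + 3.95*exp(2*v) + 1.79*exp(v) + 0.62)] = ((-6.624*exp(3*v) + 91.287*exp(2*v) + 65.412*exp(v) + 7.4106)*(-0.1*exp(4*v) + 2.45*exp(3*v) + 3.95*exp(2*v) + 1.79*exp(v) + 0.62) - 4.14*(-0.8*exp(3*v) + 14.7*exp(2*v) + 15.8*exp(v) + 3.58)*(-0.4*exp(3*v) + 7.35*exp(2*v) + 7.9*exp(v) + 1.79)*exp(v))*exp(v)/(-0.1*exp(4*v) + 2.45*exp(3*v) + 3.95*exp(2*v) + 1.79*exp(v) + 0.62)^3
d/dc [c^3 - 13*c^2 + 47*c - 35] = 3*c^2 - 26*c + 47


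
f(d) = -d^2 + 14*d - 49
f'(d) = 14 - 2*d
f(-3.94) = -119.68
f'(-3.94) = 21.88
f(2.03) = -24.70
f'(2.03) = 9.94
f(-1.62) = -74.30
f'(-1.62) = 17.24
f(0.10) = -47.61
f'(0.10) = 13.80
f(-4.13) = -123.88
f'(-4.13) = 22.26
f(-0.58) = -57.46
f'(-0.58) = 15.16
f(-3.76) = -115.78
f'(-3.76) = 21.52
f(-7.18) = -201.07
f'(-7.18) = 28.36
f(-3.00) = -100.00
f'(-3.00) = 20.00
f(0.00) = -49.00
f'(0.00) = 14.00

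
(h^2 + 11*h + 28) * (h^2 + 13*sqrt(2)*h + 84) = h^4 + 11*h^3 + 13*sqrt(2)*h^3 + 112*h^2 + 143*sqrt(2)*h^2 + 364*sqrt(2)*h + 924*h + 2352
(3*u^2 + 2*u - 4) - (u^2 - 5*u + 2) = 2*u^2 + 7*u - 6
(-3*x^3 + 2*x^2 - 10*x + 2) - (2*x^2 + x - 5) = -3*x^3 - 11*x + 7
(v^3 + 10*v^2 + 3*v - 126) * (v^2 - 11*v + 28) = v^5 - v^4 - 79*v^3 + 121*v^2 + 1470*v - 3528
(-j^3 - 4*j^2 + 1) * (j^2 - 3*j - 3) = -j^5 - j^4 + 15*j^3 + 13*j^2 - 3*j - 3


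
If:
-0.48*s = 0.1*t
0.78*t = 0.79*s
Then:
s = 0.00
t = 0.00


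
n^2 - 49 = (n - 7)*(n + 7)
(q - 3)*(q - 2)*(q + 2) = q^3 - 3*q^2 - 4*q + 12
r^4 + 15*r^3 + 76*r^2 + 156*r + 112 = (r + 2)^2*(r + 4)*(r + 7)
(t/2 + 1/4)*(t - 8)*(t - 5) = t^3/2 - 25*t^2/4 + 67*t/4 + 10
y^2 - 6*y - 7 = (y - 7)*(y + 1)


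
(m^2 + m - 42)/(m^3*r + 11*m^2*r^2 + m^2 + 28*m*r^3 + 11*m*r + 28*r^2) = (m^2 + m - 42)/(m^3*r + 11*m^2*r^2 + m^2 + 28*m*r^3 + 11*m*r + 28*r^2)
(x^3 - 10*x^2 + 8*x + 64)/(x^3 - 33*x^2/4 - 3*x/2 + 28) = 4*(x^2 - 2*x - 8)/(4*x^2 - x - 14)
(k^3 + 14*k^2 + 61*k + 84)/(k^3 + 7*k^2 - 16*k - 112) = (k + 3)/(k - 4)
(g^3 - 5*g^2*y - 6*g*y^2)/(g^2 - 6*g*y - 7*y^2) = g*(-g + 6*y)/(-g + 7*y)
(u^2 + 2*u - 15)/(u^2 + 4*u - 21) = (u + 5)/(u + 7)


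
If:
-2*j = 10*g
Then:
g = -j/5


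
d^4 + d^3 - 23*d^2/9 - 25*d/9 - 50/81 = (d - 5/3)*(d + 1/3)*(d + 2/3)*(d + 5/3)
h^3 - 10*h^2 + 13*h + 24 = (h - 8)*(h - 3)*(h + 1)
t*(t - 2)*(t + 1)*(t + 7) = t^4 + 6*t^3 - 9*t^2 - 14*t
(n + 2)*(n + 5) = n^2 + 7*n + 10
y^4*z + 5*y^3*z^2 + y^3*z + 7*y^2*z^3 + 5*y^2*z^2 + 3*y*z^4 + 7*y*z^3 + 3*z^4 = (y + z)^2*(y + 3*z)*(y*z + z)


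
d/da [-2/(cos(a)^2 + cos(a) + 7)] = -2*(2*cos(a) + 1)*sin(a)/(cos(a)^2 + cos(a) + 7)^2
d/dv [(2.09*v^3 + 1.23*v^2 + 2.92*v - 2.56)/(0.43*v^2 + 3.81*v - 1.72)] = (0.8987*v^4 + 15.9258*v^3 - 7.3537*v^2 - 2.0296*v + 4.7312)/(0.1849*v^4 + 3.2766*v^3 + 13.0369*v^2 - 13.1064*v + 2.9584)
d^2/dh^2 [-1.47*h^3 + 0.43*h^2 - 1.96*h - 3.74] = 0.86 - 8.82*h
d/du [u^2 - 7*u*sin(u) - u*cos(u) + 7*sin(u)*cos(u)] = u*sin(u) - 7*u*cos(u) + 2*u - 7*sin(u) - cos(u) + 7*cos(2*u)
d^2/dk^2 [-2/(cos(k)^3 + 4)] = 6*((3*sin(k)^2 - 1)*(cos(k)^3 + 4) - 6*sin(k)^2*cos(k)^3)*cos(k)/(cos(k)^3 + 4)^3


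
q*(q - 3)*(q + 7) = q^3 + 4*q^2 - 21*q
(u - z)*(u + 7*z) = u^2 + 6*u*z - 7*z^2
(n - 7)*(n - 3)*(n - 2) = n^3 - 12*n^2 + 41*n - 42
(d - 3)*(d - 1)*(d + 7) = d^3 + 3*d^2 - 25*d + 21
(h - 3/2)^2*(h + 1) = h^3 - 2*h^2 - 3*h/4 + 9/4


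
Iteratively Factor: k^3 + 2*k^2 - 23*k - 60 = (k - 5)*(k^2 + 7*k + 12) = (k - 5)*(k + 3)*(k + 4)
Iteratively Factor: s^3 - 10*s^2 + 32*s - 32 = (s - 2)*(s^2 - 8*s + 16) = (s - 4)*(s - 2)*(s - 4)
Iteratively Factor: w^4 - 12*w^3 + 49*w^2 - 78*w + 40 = (w - 4)*(w^3 - 8*w^2 + 17*w - 10) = (w - 4)*(w - 1)*(w^2 - 7*w + 10) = (w - 5)*(w - 4)*(w - 1)*(w - 2)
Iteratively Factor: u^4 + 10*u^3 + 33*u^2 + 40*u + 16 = (u + 4)*(u^3 + 6*u^2 + 9*u + 4) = (u + 1)*(u + 4)*(u^2 + 5*u + 4) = (u + 1)^2*(u + 4)*(u + 4)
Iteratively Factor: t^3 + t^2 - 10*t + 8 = (t - 1)*(t^2 + 2*t - 8) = (t - 1)*(t + 4)*(t - 2)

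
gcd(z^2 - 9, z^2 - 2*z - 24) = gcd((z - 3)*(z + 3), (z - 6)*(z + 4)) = 1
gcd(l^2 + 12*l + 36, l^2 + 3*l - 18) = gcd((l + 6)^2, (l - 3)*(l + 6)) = l + 6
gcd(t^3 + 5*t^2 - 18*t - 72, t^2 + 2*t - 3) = t + 3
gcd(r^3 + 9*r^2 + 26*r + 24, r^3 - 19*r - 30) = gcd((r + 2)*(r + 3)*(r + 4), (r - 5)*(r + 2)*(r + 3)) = r^2 + 5*r + 6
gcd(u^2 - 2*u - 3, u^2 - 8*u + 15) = u - 3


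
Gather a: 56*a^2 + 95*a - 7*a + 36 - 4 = 56*a^2 + 88*a + 32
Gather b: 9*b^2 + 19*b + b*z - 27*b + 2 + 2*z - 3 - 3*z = 9*b^2 + b*(z - 8) - z - 1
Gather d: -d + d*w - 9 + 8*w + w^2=d*(w - 1) + w^2 + 8*w - 9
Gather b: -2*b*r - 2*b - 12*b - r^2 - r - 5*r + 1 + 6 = b*(-2*r - 14) - r^2 - 6*r + 7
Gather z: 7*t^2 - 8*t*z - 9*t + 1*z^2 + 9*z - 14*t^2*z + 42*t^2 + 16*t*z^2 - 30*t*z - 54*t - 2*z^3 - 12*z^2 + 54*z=49*t^2 - 63*t - 2*z^3 + z^2*(16*t - 11) + z*(-14*t^2 - 38*t + 63)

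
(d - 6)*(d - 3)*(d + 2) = d^3 - 7*d^2 + 36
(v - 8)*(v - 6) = v^2 - 14*v + 48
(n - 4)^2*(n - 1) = n^3 - 9*n^2 + 24*n - 16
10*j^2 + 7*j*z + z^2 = (2*j + z)*(5*j + z)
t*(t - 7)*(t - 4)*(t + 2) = t^4 - 9*t^3 + 6*t^2 + 56*t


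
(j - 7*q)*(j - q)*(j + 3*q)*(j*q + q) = j^4*q - 5*j^3*q^2 + j^3*q - 17*j^2*q^3 - 5*j^2*q^2 + 21*j*q^4 - 17*j*q^3 + 21*q^4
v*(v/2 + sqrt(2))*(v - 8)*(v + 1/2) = v^4/2 - 15*v^3/4 + sqrt(2)*v^3 - 15*sqrt(2)*v^2/2 - 2*v^2 - 4*sqrt(2)*v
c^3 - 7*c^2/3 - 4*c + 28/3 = (c - 7/3)*(c - 2)*(c + 2)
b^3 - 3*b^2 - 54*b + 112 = (b - 8)*(b - 2)*(b + 7)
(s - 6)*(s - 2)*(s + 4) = s^3 - 4*s^2 - 20*s + 48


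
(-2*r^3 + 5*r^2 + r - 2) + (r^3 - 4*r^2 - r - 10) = -r^3 + r^2 - 12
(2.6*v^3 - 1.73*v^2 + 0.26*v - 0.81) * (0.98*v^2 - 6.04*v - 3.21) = 2.548*v^5 - 17.3994*v^4 + 2.358*v^3 + 3.1891*v^2 + 4.0578*v + 2.6001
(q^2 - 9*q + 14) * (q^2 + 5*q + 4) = q^4 - 4*q^3 - 27*q^2 + 34*q + 56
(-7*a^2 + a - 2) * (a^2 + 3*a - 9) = -7*a^4 - 20*a^3 + 64*a^2 - 15*a + 18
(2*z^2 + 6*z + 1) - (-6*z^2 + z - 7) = 8*z^2 + 5*z + 8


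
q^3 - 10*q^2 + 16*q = q*(q - 8)*(q - 2)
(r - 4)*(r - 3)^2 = r^3 - 10*r^2 + 33*r - 36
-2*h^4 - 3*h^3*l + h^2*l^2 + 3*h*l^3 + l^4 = (-h + l)*(h + l)^2*(2*h + l)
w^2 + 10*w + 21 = (w + 3)*(w + 7)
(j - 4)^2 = j^2 - 8*j + 16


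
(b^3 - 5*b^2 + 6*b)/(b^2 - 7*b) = (b^2 - 5*b + 6)/(b - 7)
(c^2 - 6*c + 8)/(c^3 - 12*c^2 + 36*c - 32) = (c - 4)/(c^2 - 10*c + 16)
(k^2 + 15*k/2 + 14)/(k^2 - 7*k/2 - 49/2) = (k + 4)/(k - 7)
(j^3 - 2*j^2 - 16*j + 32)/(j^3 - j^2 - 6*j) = (-j^3 + 2*j^2 + 16*j - 32)/(j*(-j^2 + j + 6))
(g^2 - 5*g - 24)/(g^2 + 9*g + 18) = (g - 8)/(g + 6)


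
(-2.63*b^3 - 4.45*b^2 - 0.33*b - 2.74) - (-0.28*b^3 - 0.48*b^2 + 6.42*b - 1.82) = -2.35*b^3 - 3.97*b^2 - 6.75*b - 0.92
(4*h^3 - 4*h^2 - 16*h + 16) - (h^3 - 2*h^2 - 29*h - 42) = 3*h^3 - 2*h^2 + 13*h + 58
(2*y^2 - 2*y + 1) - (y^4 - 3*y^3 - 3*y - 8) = -y^4 + 3*y^3 + 2*y^2 + y + 9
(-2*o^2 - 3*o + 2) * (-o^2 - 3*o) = 2*o^4 + 9*o^3 + 7*o^2 - 6*o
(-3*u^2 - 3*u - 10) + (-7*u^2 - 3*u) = -10*u^2 - 6*u - 10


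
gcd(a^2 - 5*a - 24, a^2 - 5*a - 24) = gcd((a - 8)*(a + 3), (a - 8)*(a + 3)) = a^2 - 5*a - 24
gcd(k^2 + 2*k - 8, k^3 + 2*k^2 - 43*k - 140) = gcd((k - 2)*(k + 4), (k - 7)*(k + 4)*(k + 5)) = k + 4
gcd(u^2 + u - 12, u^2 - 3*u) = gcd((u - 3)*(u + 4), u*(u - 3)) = u - 3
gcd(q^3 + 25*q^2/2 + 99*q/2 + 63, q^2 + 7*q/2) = q + 7/2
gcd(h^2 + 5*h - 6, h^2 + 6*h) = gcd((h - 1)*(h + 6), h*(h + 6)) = h + 6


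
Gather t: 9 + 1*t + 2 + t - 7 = 2*t + 4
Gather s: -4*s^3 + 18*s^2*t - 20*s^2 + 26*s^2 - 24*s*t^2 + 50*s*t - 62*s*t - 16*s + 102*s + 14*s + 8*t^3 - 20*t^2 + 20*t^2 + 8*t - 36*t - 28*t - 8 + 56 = -4*s^3 + s^2*(18*t + 6) + s*(-24*t^2 - 12*t + 100) + 8*t^3 - 56*t + 48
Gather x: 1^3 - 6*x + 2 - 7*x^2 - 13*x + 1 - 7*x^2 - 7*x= -14*x^2 - 26*x + 4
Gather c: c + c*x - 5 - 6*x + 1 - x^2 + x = c*(x + 1) - x^2 - 5*x - 4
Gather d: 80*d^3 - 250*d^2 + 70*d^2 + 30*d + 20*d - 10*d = 80*d^3 - 180*d^2 + 40*d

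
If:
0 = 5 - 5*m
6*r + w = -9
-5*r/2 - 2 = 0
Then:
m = 1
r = -4/5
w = -21/5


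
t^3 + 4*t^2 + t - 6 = (t - 1)*(t + 2)*(t + 3)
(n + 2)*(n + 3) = n^2 + 5*n + 6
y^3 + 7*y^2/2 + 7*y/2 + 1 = (y + 1/2)*(y + 1)*(y + 2)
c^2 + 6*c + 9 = (c + 3)^2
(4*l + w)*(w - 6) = 4*l*w - 24*l + w^2 - 6*w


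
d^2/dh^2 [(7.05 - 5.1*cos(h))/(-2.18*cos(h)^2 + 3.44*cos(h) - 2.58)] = (-0.0666818974018501*cos(h)^5 + 0.263488857407634*cos(h)^4 + 0.170501257361018*cos(h)^3 - 0.884437016893241*cos(h)^2 + 0.477974475092631*cos(h) + 0.00819125225365891)/(0.02850324241883*cos(h)^6 - 0.13493278062492*cos(h)^5 + 0.314121037463977*cos(h)^4 - 0.431377559470573*cos(h)^3 + 0.371757925072046*cos(h)^2 - 0.188992206243523*cos(h) + 0.0472480515608807)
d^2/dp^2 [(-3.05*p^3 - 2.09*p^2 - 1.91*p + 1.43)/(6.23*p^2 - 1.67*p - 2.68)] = (-2.27373675443232e-13*p^5 - 1.13686837721616e-13*p^4 - 310.614746*p^3 + 41.738346*p^2 - 412.045842*p + 42.802318)/(241.804367*p^6 - 194.452629*p^5 - 259.931175*p^4 + 162.640465*p^3 + 111.8163*p^2 - 35.983824*p - 19.248832)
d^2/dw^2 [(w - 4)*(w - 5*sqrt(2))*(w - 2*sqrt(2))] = 6*w - 14*sqrt(2) - 8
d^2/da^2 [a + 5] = 0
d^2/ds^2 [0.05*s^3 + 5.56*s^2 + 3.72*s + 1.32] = 0.3*s + 11.12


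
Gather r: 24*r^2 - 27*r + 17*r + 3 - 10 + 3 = 24*r^2 - 10*r - 4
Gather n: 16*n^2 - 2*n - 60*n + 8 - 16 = 16*n^2 - 62*n - 8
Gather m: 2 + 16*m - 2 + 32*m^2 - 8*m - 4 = 32*m^2 + 8*m - 4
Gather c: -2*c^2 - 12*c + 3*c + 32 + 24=-2*c^2 - 9*c + 56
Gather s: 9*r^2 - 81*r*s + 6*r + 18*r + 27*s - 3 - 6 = 9*r^2 + 24*r + s*(27 - 81*r) - 9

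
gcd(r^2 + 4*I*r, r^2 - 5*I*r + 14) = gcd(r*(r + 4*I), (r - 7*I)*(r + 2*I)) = 1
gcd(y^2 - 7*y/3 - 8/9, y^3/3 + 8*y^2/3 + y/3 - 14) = 1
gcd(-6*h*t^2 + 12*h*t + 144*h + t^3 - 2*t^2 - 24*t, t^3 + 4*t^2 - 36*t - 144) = t^2 - 2*t - 24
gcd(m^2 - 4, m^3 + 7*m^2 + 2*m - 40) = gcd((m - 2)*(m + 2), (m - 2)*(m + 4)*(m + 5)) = m - 2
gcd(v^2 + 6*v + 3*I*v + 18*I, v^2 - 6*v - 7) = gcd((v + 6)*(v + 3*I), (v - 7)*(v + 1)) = 1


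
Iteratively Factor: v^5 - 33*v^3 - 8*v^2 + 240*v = (v - 3)*(v^4 + 3*v^3 - 24*v^2 - 80*v) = v*(v - 3)*(v^3 + 3*v^2 - 24*v - 80) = v*(v - 3)*(v + 4)*(v^2 - v - 20) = v*(v - 3)*(v + 4)^2*(v - 5)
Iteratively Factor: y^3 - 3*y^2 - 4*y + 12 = (y - 3)*(y^2 - 4) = (y - 3)*(y - 2)*(y + 2)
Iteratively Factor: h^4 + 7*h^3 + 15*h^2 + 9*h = (h + 1)*(h^3 + 6*h^2 + 9*h) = h*(h + 1)*(h^2 + 6*h + 9) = h*(h + 1)*(h + 3)*(h + 3)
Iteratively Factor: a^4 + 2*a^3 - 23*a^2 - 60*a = (a - 5)*(a^3 + 7*a^2 + 12*a) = a*(a - 5)*(a^2 + 7*a + 12) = a*(a - 5)*(a + 4)*(a + 3)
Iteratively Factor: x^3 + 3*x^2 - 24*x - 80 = (x - 5)*(x^2 + 8*x + 16) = (x - 5)*(x + 4)*(x + 4)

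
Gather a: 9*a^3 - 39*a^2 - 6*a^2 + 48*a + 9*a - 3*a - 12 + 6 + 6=9*a^3 - 45*a^2 + 54*a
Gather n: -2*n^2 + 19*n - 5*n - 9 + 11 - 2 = -2*n^2 + 14*n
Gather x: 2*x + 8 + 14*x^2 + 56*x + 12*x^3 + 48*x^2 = 12*x^3 + 62*x^2 + 58*x + 8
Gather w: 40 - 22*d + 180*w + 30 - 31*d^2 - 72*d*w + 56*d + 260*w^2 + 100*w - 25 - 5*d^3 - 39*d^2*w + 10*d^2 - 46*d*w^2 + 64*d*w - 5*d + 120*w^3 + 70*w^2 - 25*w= -5*d^3 - 21*d^2 + 29*d + 120*w^3 + w^2*(330 - 46*d) + w*(-39*d^2 - 8*d + 255) + 45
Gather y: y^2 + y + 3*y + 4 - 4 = y^2 + 4*y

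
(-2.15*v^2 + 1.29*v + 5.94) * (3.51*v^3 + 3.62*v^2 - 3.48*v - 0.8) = -7.5465*v^5 - 3.2551*v^4 + 33.0012*v^3 + 18.7336*v^2 - 21.7032*v - 4.752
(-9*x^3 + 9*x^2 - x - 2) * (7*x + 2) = -63*x^4 + 45*x^3 + 11*x^2 - 16*x - 4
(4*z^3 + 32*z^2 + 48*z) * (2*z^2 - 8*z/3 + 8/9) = 8*z^5 + 160*z^4/3 + 128*z^3/9 - 896*z^2/9 + 128*z/3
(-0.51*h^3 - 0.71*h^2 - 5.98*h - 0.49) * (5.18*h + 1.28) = -2.6418*h^4 - 4.3306*h^3 - 31.8852*h^2 - 10.1926*h - 0.6272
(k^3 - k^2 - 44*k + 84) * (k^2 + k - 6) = k^5 - 51*k^3 + 46*k^2 + 348*k - 504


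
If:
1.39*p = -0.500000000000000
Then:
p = -0.36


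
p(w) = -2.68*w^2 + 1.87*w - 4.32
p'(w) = 1.87 - 5.36*w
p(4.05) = -40.71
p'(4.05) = -19.84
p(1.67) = -8.67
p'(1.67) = -7.08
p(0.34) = -3.99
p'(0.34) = 0.05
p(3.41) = -29.11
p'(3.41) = -16.41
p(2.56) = -17.10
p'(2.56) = -11.85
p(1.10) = -5.51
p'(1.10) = -4.03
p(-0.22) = -4.86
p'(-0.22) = 3.05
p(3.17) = -25.32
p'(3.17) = -15.12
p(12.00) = -367.80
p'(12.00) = -62.45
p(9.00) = -204.57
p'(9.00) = -46.37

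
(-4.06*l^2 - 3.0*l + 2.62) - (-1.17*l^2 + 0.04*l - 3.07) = -2.89*l^2 - 3.04*l + 5.69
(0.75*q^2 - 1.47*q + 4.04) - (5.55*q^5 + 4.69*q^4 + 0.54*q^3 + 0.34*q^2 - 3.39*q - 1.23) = -5.55*q^5 - 4.69*q^4 - 0.54*q^3 + 0.41*q^2 + 1.92*q + 5.27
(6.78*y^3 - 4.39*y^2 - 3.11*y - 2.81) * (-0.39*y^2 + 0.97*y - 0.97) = -2.6442*y^5 + 8.2887*y^4 - 9.622*y^3 + 2.3375*y^2 + 0.291*y + 2.7257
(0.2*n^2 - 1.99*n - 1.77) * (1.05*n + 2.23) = 0.21*n^3 - 1.6435*n^2 - 6.2962*n - 3.9471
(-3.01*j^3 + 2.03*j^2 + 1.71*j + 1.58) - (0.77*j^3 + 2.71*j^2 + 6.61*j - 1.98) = -3.78*j^3 - 0.68*j^2 - 4.9*j + 3.56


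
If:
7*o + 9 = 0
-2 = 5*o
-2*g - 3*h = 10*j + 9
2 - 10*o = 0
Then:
No Solution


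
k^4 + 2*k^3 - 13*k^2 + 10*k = k*(k - 2)*(k - 1)*(k + 5)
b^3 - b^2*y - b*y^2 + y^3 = (-b + y)^2*(b + y)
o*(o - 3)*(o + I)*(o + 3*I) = o^4 - 3*o^3 + 4*I*o^3 - 3*o^2 - 12*I*o^2 + 9*o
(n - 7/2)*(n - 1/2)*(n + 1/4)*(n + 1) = n^4 - 11*n^3/4 - 3*n^2 + 19*n/16 + 7/16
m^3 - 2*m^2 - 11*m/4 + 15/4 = (m - 5/2)*(m - 1)*(m + 3/2)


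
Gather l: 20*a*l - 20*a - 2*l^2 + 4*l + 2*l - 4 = -20*a - 2*l^2 + l*(20*a + 6) - 4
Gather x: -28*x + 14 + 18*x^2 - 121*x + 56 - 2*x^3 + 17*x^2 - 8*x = -2*x^3 + 35*x^2 - 157*x + 70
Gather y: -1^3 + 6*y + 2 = 6*y + 1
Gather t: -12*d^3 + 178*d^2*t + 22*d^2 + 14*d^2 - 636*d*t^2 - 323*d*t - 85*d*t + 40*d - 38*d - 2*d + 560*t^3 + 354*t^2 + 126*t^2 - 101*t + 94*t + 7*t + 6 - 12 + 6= -12*d^3 + 36*d^2 + 560*t^3 + t^2*(480 - 636*d) + t*(178*d^2 - 408*d)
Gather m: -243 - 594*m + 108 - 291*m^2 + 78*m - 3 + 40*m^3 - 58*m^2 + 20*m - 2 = 40*m^3 - 349*m^2 - 496*m - 140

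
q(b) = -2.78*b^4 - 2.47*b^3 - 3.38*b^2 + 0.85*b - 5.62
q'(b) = -11.12*b^3 - 7.41*b^2 - 6.76*b + 0.85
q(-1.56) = -22.26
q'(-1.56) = 35.58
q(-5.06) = -1598.88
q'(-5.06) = 1285.98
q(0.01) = -5.61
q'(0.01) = 0.78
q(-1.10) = -11.43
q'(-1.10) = 14.12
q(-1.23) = -13.55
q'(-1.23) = 18.65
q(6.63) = -6239.94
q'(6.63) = -3610.44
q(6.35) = -5288.96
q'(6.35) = -3188.12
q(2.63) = -204.70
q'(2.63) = -270.47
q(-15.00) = -133180.12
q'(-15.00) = 35965.00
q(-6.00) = -3201.76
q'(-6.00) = 2176.57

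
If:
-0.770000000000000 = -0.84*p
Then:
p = 0.92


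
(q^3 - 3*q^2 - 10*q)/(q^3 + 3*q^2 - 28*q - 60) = q/(q + 6)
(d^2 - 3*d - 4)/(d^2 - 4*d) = (d + 1)/d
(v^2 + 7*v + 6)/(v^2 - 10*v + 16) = (v^2 + 7*v + 6)/(v^2 - 10*v + 16)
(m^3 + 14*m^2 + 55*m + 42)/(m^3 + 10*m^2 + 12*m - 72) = (m^2 + 8*m + 7)/(m^2 + 4*m - 12)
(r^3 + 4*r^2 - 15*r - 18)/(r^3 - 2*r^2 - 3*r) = (r + 6)/r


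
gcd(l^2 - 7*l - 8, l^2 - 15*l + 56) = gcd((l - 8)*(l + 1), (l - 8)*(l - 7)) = l - 8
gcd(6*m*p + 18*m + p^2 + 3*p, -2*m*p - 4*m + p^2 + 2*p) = 1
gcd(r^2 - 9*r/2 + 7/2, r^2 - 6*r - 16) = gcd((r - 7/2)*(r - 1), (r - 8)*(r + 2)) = 1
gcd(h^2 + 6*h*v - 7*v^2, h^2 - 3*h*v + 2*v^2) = -h + v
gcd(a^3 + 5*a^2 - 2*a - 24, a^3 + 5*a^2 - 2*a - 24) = a^3 + 5*a^2 - 2*a - 24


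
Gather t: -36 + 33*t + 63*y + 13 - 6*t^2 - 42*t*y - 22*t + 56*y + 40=-6*t^2 + t*(11 - 42*y) + 119*y + 17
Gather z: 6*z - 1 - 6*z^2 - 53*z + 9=-6*z^2 - 47*z + 8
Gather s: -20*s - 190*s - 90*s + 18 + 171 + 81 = 270 - 300*s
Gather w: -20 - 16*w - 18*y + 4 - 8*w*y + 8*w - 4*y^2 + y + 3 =w*(-8*y - 8) - 4*y^2 - 17*y - 13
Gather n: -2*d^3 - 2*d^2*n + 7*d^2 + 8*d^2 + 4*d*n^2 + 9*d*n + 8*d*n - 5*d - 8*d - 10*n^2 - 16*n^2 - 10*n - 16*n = -2*d^3 + 15*d^2 - 13*d + n^2*(4*d - 26) + n*(-2*d^2 + 17*d - 26)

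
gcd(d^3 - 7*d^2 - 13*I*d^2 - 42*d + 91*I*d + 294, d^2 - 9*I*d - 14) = d - 7*I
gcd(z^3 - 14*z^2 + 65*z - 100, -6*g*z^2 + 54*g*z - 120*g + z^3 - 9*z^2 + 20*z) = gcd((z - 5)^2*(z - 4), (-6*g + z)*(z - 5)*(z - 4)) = z^2 - 9*z + 20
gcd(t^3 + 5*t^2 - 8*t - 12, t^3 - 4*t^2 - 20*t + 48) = t - 2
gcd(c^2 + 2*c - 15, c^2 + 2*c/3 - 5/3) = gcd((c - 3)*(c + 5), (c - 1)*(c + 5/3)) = 1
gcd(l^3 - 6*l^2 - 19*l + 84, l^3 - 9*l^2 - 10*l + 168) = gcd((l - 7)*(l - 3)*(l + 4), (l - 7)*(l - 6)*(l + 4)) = l^2 - 3*l - 28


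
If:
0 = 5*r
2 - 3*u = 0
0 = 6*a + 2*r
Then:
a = 0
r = 0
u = 2/3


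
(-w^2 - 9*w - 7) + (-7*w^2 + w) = -8*w^2 - 8*w - 7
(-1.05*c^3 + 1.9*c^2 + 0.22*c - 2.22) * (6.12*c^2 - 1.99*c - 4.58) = -6.426*c^5 + 13.7175*c^4 + 2.3744*c^3 - 22.7262*c^2 + 3.4102*c + 10.1676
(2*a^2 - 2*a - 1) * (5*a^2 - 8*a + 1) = 10*a^4 - 26*a^3 + 13*a^2 + 6*a - 1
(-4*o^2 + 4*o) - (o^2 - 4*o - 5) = -5*o^2 + 8*o + 5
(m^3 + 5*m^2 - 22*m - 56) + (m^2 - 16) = m^3 + 6*m^2 - 22*m - 72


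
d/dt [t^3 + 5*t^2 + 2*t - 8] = 3*t^2 + 10*t + 2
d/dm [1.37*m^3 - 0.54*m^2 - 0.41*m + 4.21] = 4.11*m^2 - 1.08*m - 0.41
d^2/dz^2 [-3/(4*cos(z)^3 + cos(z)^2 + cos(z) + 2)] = 3*(-(4*cos(z) + 2*cos(2*z) + 9*cos(3*z))*(4*cos(z)^3 + cos(z)^2 + cos(z) + 2) - 2*(12*cos(z)^2 + 2*cos(z) + 1)^2*sin(z)^2)/(4*cos(z)^3 + cos(z)^2 + cos(z) + 2)^3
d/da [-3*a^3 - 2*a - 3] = -9*a^2 - 2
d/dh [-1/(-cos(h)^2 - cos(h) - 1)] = (2*cos(h) + 1)*sin(h)/(cos(h)^2 + cos(h) + 1)^2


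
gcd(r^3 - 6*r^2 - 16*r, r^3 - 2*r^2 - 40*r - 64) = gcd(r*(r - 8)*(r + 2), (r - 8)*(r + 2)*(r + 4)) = r^2 - 6*r - 16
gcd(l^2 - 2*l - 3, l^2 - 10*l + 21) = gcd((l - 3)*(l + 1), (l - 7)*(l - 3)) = l - 3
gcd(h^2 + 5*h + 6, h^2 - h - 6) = h + 2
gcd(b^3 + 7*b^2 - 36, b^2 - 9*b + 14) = b - 2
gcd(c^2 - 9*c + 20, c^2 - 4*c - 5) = c - 5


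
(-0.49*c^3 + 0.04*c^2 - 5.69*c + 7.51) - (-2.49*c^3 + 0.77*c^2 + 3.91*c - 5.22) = 2.0*c^3 - 0.73*c^2 - 9.6*c + 12.73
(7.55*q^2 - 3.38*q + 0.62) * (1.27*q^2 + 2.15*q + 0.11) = 9.5885*q^4 + 11.9399*q^3 - 5.6491*q^2 + 0.9612*q + 0.0682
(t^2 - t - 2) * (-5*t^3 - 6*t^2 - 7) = -5*t^5 - t^4 + 16*t^3 + 5*t^2 + 7*t + 14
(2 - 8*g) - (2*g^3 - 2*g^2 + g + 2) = -2*g^3 + 2*g^2 - 9*g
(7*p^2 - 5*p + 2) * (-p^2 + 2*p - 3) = -7*p^4 + 19*p^3 - 33*p^2 + 19*p - 6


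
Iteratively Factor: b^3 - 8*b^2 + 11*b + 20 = (b - 4)*(b^2 - 4*b - 5) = (b - 5)*(b - 4)*(b + 1)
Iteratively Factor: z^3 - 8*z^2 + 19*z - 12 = (z - 1)*(z^2 - 7*z + 12) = (z - 4)*(z - 1)*(z - 3)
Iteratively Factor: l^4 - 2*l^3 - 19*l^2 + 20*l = (l + 4)*(l^3 - 6*l^2 + 5*l) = (l - 1)*(l + 4)*(l^2 - 5*l) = (l - 5)*(l - 1)*(l + 4)*(l)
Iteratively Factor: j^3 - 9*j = (j + 3)*(j^2 - 3*j) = j*(j + 3)*(j - 3)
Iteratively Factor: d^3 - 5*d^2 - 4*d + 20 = (d + 2)*(d^2 - 7*d + 10) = (d - 2)*(d + 2)*(d - 5)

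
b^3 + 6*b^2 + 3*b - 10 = (b - 1)*(b + 2)*(b + 5)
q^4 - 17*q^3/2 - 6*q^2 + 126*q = q*(q - 6)^2*(q + 7/2)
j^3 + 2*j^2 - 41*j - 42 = (j - 6)*(j + 1)*(j + 7)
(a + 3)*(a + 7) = a^2 + 10*a + 21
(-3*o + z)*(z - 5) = -3*o*z + 15*o + z^2 - 5*z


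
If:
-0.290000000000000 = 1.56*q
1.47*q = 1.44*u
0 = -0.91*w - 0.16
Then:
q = -0.19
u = -0.19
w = -0.18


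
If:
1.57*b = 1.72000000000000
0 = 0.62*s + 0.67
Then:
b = 1.10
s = -1.08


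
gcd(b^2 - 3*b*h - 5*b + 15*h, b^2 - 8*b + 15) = b - 5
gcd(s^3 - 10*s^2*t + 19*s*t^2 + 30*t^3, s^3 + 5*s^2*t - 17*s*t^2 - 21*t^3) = s + t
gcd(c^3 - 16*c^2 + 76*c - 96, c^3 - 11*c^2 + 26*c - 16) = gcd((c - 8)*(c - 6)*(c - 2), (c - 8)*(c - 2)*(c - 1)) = c^2 - 10*c + 16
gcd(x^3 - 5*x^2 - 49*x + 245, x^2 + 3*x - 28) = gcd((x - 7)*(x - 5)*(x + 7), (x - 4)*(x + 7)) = x + 7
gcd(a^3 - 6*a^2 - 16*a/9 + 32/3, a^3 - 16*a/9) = a^2 - 16/9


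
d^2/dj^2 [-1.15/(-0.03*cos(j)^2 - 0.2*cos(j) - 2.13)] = (-0.00414*(1 - cos(j)^2)^2 - 0.0207*cos(j)^3 + 0.24587*cos(j)^2 + 0.5313*cos(j) - 0.05083)/(0.03*cos(j)^2 + 0.2*cos(j) + 2.13)^3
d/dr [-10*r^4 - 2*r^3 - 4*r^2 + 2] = 2*r*(-20*r^2 - 3*r - 4)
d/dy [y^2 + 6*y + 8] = 2*y + 6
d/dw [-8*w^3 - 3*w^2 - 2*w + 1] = -24*w^2 - 6*w - 2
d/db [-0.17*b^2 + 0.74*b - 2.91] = 0.74 - 0.34*b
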